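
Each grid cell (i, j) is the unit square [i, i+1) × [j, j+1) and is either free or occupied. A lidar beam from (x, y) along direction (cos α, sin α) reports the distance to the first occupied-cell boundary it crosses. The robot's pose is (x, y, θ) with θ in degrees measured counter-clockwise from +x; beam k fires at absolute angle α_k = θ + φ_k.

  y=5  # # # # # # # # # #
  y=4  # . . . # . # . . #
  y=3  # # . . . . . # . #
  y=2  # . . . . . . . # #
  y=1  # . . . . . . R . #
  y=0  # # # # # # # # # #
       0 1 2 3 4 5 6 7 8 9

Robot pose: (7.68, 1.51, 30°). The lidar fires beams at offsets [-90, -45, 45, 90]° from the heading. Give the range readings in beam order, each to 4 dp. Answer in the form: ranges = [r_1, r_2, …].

beam 1: φ=-90°, α=300°
  d=(0.5000,-0.8660)  start (7,1)  tX=0.6400 tY=0.5889  stride 1/|dx|=2.0000 1/|dy|=1.1547
    cross y-line → (7,0), t=0.5889 (wall)
  → r_1 = 0.5889
beam 2: φ=-45°, α=345°
  d=(0.9659,-0.2588)  start (7,1)  tX=0.3313 tY=1.9705  stride 1/|dx|=1.0353 1/|dy|=3.8637
    cross x-line → (8,1), t=0.3313
    cross x-line → (9,1), t=1.3666 (wall)
  → r_2 = 1.3666
beam 3: φ=45°, α=75°
  d=(0.2588,0.9659)  start (7,1)  tX=1.2364 tY=0.5073  stride 1/|dx|=3.8637 1/|dy|=1.0353
    cross y-line → (7,2), t=0.5073
    cross x-line → (8,2), t=1.2364 (wall)
  → r_3 = 1.2364
beam 4: φ=90°, α=120°
  d=(-0.5000,0.8660)  start (7,1)  tX=1.3600 tY=0.5658  stride 1/|dx|=2.0000 1/|dy|=1.1547
    cross y-line → (7,2), t=0.5658
    cross x-line → (6,2), t=1.3600
    cross y-line → (6,3), t=1.7205
    cross y-line → (6,4), t=2.8752 (wall)
  → r_4 = 2.8752

ranges = [0.5889, 1.3666, 1.2364, 2.8752]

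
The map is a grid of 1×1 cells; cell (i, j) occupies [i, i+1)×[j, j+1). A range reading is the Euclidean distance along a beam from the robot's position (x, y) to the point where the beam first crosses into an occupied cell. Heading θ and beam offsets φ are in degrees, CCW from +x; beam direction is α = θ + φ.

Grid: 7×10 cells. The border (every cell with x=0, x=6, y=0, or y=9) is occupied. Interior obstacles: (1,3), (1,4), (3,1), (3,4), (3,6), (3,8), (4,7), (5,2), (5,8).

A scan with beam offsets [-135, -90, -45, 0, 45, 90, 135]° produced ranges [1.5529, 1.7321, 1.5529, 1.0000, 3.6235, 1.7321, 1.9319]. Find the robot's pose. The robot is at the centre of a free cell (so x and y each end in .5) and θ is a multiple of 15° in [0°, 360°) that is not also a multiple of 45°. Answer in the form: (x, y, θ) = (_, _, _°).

(x, y, θ) = (2.5, 2.5, 330°)

Enumerate (i+0.5, j+0.5, θ) over the 31 free cells and 16 admissible headings. For each, cast all 7 beams and compare to the given ranges.
  (5.5, 7.5, 210°): beam 1 = 0.5176 ≠ 1.5529 ✗
  (5.5, 7.5, 195°): beam 1 = 0.5774 ≠ 1.5529 ✗
  (2.5, 2.5, 150°): beam 1 = 3.6235 ≠ 1.5529 ✗
  …
  (2.5, 2.5, 330°): r_1=1.5529, r_2=1.7321, r_3=1.5529, r_4=1.0000, r_5=3.6235, r_6=1.7321, r_7=1.9319 — all match ✓
Unique over the lattice → pose = (2.5, 2.5, 330°).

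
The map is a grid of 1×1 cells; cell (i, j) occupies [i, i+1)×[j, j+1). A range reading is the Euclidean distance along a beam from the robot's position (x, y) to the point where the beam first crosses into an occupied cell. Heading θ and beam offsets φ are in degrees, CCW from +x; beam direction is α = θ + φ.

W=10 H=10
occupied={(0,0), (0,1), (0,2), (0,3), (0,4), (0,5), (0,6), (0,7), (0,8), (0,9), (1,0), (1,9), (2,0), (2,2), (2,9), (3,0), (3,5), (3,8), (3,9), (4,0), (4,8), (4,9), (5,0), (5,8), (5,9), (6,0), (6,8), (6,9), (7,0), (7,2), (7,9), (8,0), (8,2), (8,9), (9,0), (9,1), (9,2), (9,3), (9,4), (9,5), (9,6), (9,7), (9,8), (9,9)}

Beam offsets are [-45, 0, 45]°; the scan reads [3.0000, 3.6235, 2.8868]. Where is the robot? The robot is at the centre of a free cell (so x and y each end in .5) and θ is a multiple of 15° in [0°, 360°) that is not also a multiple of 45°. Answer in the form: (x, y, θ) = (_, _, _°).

Candidates: 56 free-cell centres × 16 headings = 896 poses. Raycast each; keep the one whose scan matches to 4 dp.
  (7.5, 6.5, 30°): beam 1 = 1.5529 ≠ 3.0000 ✗
  (7.5, 8.5, 210°): beam 1 = 0.5176 ≠ 3.0000 ✗
  (2.5, 5.5, 165°): beam 2 = 1.5529 ≠ 3.6235 ✗
  (5.5, 2.5, 60°): beam 1 = 1.5529 ≠ 3.0000 ✗
  (3.5, 1.5, 345°): beam 1 = 0.5774 ≠ 3.0000 ✗
  …
  (6.5, 3.5, 195°): r_1=3.0000, r_2=3.6235, r_3=2.8868 — all match ✓
Unique over the lattice → pose = (6.5, 3.5, 195°).

(x, y, θ) = (6.5, 3.5, 195°)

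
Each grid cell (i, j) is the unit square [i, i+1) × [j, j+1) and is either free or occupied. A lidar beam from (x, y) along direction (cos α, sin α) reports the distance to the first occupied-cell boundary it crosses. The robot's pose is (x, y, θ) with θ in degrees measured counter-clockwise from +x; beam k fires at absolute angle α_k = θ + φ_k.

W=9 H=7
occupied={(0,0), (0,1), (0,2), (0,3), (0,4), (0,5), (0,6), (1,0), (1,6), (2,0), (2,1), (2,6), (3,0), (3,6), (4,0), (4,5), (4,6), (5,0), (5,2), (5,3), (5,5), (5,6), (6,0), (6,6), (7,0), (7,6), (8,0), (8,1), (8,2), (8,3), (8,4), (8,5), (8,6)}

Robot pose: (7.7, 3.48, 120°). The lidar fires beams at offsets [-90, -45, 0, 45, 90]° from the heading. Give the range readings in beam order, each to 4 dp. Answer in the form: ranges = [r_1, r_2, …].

beam 1: φ=-90°, α=30°
  d=(0.8660,0.5000)  start (7,3)  tX=0.3464 tY=1.0400  stride 1/|dx|=1.1547 1/|dy|=2.0000
    cross x-line → (8,3), t=0.3464 (wall)
  → r_1 = 0.3464
beam 2: φ=-45°, α=75°
  d=(0.2588,0.9659)  start (7,3)  tX=1.1591 tY=0.5383  stride 1/|dx|=3.8637 1/|dy|=1.0353
    cross y-line → (7,4), t=0.5383
    cross x-line → (8,4), t=1.1591 (wall)
  → r_2 = 1.1591
beam 3: φ=0°, α=120°
  d=(-0.5000,0.8660)  start (7,3)  tX=1.4000 tY=0.6004  stride 1/|dx|=2.0000 1/|dy|=1.1547
    cross y-line → (7,4), t=0.6004
    cross x-line → (6,4), t=1.4000
    cross y-line → (6,5), t=1.7551
    cross y-line → (6,6), t=2.9098 (wall)
  → r_3 = 2.9098
beam 4: φ=45°, α=165°
  d=(-0.9659,0.2588)  start (7,3)  tX=0.7247 tY=2.0091  stride 1/|dx|=1.0353 1/|dy|=3.8637
    cross x-line → (6,3), t=0.7247
    cross x-line → (5,3), t=1.7600 (wall)
  → r_4 = 1.7600
beam 5: φ=90°, α=210°
  d=(-0.8660,-0.5000)  start (7,3)  tX=0.8083 tY=0.9600  stride 1/|dx|=1.1547 1/|dy|=2.0000
    cross x-line → (6,3), t=0.8083
    cross y-line → (6,2), t=0.9600
    cross x-line → (5,2), t=1.9630 (wall)
  → r_5 = 1.9630

ranges = [0.3464, 1.1591, 2.9098, 1.7600, 1.9630]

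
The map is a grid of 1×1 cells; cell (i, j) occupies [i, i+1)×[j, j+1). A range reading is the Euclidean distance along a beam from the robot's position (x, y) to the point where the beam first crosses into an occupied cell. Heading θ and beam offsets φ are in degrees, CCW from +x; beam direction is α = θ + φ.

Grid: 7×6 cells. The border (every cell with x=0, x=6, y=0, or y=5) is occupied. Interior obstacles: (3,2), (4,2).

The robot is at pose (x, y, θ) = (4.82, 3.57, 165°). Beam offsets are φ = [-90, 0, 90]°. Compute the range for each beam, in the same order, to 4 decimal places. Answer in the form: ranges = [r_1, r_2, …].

beam 1: φ=-90°, α=75°
  dir = (cos 75°, sin 75°) = (0.2588, 0.9659); from cell (4,3)
  next x-line at t=0.6955, next y-line at t=0.4452; Δt_x=3.8637, Δt_y=1.0353
    y: enter (4,4) at t=0.4452
    x: enter (5,4) at t=0.6955
    y: enter (5,5) at t=1.4804 ← occupied
  → r_1 = 1.4804
beam 2: φ=0°, α=165°
  dir = (cos 165°, sin 165°) = (-0.9659, 0.2588); from cell (4,3)
  next x-line at t=0.8489, next y-line at t=1.6614; Δt_x=1.0353, Δt_y=3.8637
    x: enter (3,3) at t=0.8489
    y: enter (3,4) at t=1.6614
    x: enter (2,4) at t=1.8842
    x: enter (1,4) at t=2.9195
    x: enter (0,4) at t=3.9548 ← occupied
  → r_2 = 3.9548
beam 3: φ=90°, α=255°
  dir = (cos 255°, sin 255°) = (-0.2588, -0.9659); from cell (4,3)
  next x-line at t=3.1682, next y-line at t=0.5901; Δt_x=3.8637, Δt_y=1.0353
    y: enter (4,2) at t=0.5901 ← occupied
  → r_3 = 0.5901

ranges = [1.4804, 3.9548, 0.5901]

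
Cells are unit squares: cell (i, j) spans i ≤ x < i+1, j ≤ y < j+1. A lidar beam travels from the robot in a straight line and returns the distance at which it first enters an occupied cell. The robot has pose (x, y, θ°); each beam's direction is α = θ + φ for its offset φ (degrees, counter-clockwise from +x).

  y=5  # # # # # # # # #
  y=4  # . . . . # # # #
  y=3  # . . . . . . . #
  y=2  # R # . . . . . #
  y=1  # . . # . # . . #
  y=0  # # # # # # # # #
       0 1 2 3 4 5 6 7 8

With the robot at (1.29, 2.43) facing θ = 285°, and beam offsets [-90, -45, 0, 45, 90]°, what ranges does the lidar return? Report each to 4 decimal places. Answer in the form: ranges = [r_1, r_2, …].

beam 1: φ=-90°, α=195°
  cosα=-0.9659 sinα=-0.2588 | (1,2) | tMaxX 0.3002 tMaxY 1.6614 | tΔX 1.0353 tΔY 3.8637
    t=0.3002 [x] (0,2) — stop
  → r_1 = 0.3002
beam 2: φ=-45°, α=240°
  cosα=-0.5000 sinα=-0.8660 | (1,2) | tMaxX 0.5800 tMaxY 0.4965 | tΔX 2.0000 tΔY 1.1547
    t=0.4965 [y] (1,1)
    t=0.5800 [x] (0,1) — stop
  → r_2 = 0.5800
beam 3: φ=0°, α=285°
  cosα=0.2588 sinα=-0.9659 | (1,2) | tMaxX 2.7432 tMaxY 0.4452 | tΔX 3.8637 tΔY 1.0353
    t=0.4452 [y] (1,1)
    t=1.4804 [y] (1,0) — stop
  → r_3 = 1.4804
beam 4: φ=45°, α=330°
  cosα=0.8660 sinα=-0.5000 | (1,2) | tMaxX 0.8198 tMaxY 0.8600 | tΔX 1.1547 tΔY 2.0000
    t=0.8198 [x] (2,2) — stop
  → r_4 = 0.8198
beam 5: φ=90°, α=15°
  cosα=0.9659 sinα=0.2588 | (1,2) | tMaxX 0.7350 tMaxY 2.2023 | tΔX 1.0353 tΔY 3.8637
    t=0.7350 [x] (2,2) — stop
  → r_5 = 0.7350

ranges = [0.3002, 0.5800, 1.4804, 0.8198, 0.7350]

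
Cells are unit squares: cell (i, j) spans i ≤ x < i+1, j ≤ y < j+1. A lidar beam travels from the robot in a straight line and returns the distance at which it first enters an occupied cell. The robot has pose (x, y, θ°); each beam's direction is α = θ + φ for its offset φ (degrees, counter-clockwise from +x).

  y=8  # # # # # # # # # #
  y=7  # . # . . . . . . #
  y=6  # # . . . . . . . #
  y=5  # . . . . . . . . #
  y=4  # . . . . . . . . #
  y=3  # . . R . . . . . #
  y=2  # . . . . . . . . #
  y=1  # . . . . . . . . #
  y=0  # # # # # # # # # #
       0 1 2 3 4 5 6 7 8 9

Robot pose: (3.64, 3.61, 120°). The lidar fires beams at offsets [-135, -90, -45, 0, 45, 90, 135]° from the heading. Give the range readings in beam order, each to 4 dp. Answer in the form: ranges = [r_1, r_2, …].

ranges = [5.5491, 6.1892, 4.5449, 3.2800, 2.7331, 3.0484, 2.7021]

beam 1: φ=-135°, α=345°
  direction (0.9659, -0.2588); cell (3,3); t to first gridline: x 0.3727, y 2.3569 (then +1.0353 / +3.8637)
    (4,3) via x @ 0.3727
    (5,3) via x @ 1.4080
    (5,2) via y @ 2.3569
    (6,2) via x @ 2.4433
    (7,2) via x @ 3.4785
    (8,2) via x @ 4.5138
    (9,2) via x @ 5.5491  # hit
  → r_1 = 5.5491
beam 2: φ=-90°, α=30°
  direction (0.8660, 0.5000); cell (3,3); t to first gridline: x 0.4157, y 0.7800 (then +1.1547 / +2.0000)
    (4,3) via x @ 0.4157
    (4,4) via y @ 0.7800
    (5,4) via x @ 1.5704
    (6,4) via x @ 2.7251
    (6,5) via y @ 2.7800
    (7,5) via x @ 3.8798
    (7,6) via y @ 4.7800
    (8,6) via x @ 5.0345
    (9,6) via x @ 6.1892  # hit
  → r_2 = 6.1892
beam 3: φ=-45°, α=75°
  direction (0.2588, 0.9659); cell (3,3); t to first gridline: x 1.3909, y 0.4038 (then +3.8637 / +1.0353)
    (3,4) via y @ 0.4038
    (4,4) via x @ 1.3909
    (4,5) via y @ 1.4390
    (4,6) via y @ 2.4743
    (4,7) via y @ 3.5096
    (4,8) via y @ 4.5449  # hit
  → r_3 = 4.5449
beam 4: φ=0°, α=120°
  direction (-0.5000, 0.8660); cell (3,3); t to first gridline: x 1.2800, y 0.4503 (then +2.0000 / +1.1547)
    (3,4) via y @ 0.4503
    (2,4) via x @ 1.2800
    (2,5) via y @ 1.6050
    (2,6) via y @ 2.7597
    (1,6) via x @ 3.2800  # hit
  → r_4 = 3.2800
beam 5: φ=45°, α=165°
  direction (-0.9659, 0.2588); cell (3,3); t to first gridline: x 0.6626, y 1.5068 (then +1.0353 / +3.8637)
    (2,3) via x @ 0.6626
    (2,4) via y @ 1.5068
    (1,4) via x @ 1.6979
    (0,4) via x @ 2.7331  # hit
  → r_5 = 2.7331
beam 6: φ=90°, α=210°
  direction (-0.8660, -0.5000); cell (3,3); t to first gridline: x 0.7390, y 1.2200 (then +1.1547 / +2.0000)
    (2,3) via x @ 0.7390
    (2,2) via y @ 1.2200
    (1,2) via x @ 1.8937
    (0,2) via x @ 3.0484  # hit
  → r_6 = 3.0484
beam 7: φ=135°, α=255°
  direction (-0.2588, -0.9659); cell (3,3); t to first gridline: x 2.4728, y 0.6315 (then +3.8637 / +1.0353)
    (3,2) via y @ 0.6315
    (3,1) via y @ 1.6668
    (2,1) via x @ 2.4728
    (2,0) via y @ 2.7021  # hit
  → r_7 = 2.7021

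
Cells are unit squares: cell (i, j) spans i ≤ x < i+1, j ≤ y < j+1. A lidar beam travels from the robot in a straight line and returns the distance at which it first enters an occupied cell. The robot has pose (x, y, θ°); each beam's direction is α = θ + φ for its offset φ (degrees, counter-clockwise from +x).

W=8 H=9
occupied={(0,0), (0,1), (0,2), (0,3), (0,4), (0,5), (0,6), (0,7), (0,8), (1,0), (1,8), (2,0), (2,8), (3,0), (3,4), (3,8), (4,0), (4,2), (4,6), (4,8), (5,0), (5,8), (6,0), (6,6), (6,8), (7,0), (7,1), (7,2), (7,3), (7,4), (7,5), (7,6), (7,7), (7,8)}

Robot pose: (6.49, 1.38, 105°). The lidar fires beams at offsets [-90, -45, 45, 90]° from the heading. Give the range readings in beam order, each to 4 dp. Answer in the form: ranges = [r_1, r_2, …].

beam 1: φ=-90°, α=15°
  dir = (cos 15°, sin 15°) = (0.9659, 0.2588); from cell (6,1)
  next x-line at t=0.5280, next y-line at t=2.3955; Δt_x=1.0353, Δt_y=3.8637
    x: enter (7,1) at t=0.5280 ← occupied
  → r_1 = 0.5280
beam 2: φ=-45°, α=60°
  dir = (cos 60°, sin 60°) = (0.5000, 0.8660); from cell (6,1)
  next x-line at t=1.0200, next y-line at t=0.7159; Δt_x=2.0000, Δt_y=1.1547
    y: enter (6,2) at t=0.7159
    x: enter (7,2) at t=1.0200 ← occupied
  → r_2 = 1.0200
beam 3: φ=45°, α=150°
  dir = (cos 150°, sin 150°) = (-0.8660, 0.5000); from cell (6,1)
  next x-line at t=0.5658, next y-line at t=1.2400; Δt_x=1.1547, Δt_y=2.0000
    x: enter (5,1) at t=0.5658
    y: enter (5,2) at t=1.2400
    x: enter (4,2) at t=1.7205 ← occupied
  → r_3 = 1.7205
beam 4: φ=90°, α=195°
  dir = (cos 195°, sin 195°) = (-0.9659, -0.2588); from cell (6,1)
  next x-line at t=0.5073, next y-line at t=1.4682; Δt_x=1.0353, Δt_y=3.8637
    x: enter (5,1) at t=0.5073
    y: enter (5,0) at t=1.4682 ← occupied
  → r_4 = 1.4682

ranges = [0.5280, 1.0200, 1.7205, 1.4682]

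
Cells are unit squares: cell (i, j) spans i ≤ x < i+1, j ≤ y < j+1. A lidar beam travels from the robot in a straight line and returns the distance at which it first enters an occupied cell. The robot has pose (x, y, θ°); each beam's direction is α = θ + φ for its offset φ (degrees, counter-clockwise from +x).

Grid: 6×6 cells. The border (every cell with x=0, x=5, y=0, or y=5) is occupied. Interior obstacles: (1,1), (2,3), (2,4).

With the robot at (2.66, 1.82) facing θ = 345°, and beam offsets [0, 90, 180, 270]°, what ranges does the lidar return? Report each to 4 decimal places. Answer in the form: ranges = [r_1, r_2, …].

beam 1: φ=0°, α=345°
  direction (0.9659, -0.2588); cell (2,1); t to first gridline: x 0.3520, y 3.1682 (then +1.0353 / +3.8637)
    (3,1) via x @ 0.3520
    (4,1) via x @ 1.3873
    (5,1) via x @ 2.4225  # hit
  → r_1 = 2.4225
beam 2: φ=90°, α=75°
  direction (0.2588, 0.9659); cell (2,1); t to first gridline: x 1.3137, y 0.1863 (then +3.8637 / +1.0353)
    (2,2) via y @ 0.1863
    (2,3) via y @ 1.2216  # hit
  → r_2 = 1.2216
beam 3: φ=180°, α=165°
  direction (-0.9659, 0.2588); cell (2,1); t to first gridline: x 0.6833, y 0.6955 (then +1.0353 / +3.8637)
    (1,1) via x @ 0.6833  # hit
  → r_3 = 0.6833
beam 4: φ=270°, α=255°
  direction (-0.2588, -0.9659); cell (2,1); t to first gridline: x 2.5500, y 0.8489 (then +3.8637 / +1.0353)
    (2,0) via y @ 0.8489  # hit
  → r_4 = 0.8489

ranges = [2.4225, 1.2216, 0.6833, 0.8489]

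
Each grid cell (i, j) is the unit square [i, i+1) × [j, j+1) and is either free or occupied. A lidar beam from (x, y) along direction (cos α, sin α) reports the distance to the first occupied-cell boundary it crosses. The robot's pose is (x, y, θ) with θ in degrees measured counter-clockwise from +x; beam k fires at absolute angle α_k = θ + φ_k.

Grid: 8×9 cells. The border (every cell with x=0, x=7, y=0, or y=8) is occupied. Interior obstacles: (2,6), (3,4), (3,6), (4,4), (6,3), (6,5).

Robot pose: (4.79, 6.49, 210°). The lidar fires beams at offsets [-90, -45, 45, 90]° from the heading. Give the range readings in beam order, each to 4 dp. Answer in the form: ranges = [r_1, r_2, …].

ranges = [1.7436, 0.8179, 1.5426, 2.8752]

beam 1: φ=-90°, α=120°
  direction (-0.5000, 0.8660); cell (4,6); t to first gridline: x 1.5800, y 0.5889 (then +2.0000 / +1.1547)
    (4,7) via y @ 0.5889
    (3,7) via x @ 1.5800
    (3,8) via y @ 1.7436  # hit
  → r_1 = 1.7436
beam 2: φ=-45°, α=165°
  direction (-0.9659, 0.2588); cell (4,6); t to first gridline: x 0.8179, y 1.9705 (then +1.0353 / +3.8637)
    (3,6) via x @ 0.8179  # hit
  → r_2 = 0.8179
beam 3: φ=45°, α=255°
  direction (-0.2588, -0.9659); cell (4,6); t to first gridline: x 3.0523, y 0.5073 (then +3.8637 / +1.0353)
    (4,5) via y @ 0.5073
    (4,4) via y @ 1.5426  # hit
  → r_3 = 1.5426
beam 4: φ=90°, α=300°
  direction (0.5000, -0.8660); cell (4,6); t to first gridline: x 0.4200, y 0.5658 (then +2.0000 / +1.1547)
    (5,6) via x @ 0.4200
    (5,5) via y @ 0.5658
    (5,4) via y @ 1.7205
    (6,4) via x @ 2.4200
    (6,3) via y @ 2.8752  # hit
  → r_4 = 2.8752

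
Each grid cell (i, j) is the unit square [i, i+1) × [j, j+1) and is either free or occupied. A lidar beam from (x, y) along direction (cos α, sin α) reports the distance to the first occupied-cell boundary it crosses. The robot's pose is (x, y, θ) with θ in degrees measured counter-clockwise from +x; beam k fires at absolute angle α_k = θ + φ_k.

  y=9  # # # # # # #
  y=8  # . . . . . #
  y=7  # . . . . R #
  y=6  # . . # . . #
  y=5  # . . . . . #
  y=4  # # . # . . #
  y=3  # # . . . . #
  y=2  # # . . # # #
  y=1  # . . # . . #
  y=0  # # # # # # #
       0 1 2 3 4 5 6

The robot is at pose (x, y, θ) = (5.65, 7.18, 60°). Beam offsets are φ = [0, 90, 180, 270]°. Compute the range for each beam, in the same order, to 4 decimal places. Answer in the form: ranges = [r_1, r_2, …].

ranges = [0.7000, 3.6400, 3.3000, 0.4041]

beam 1: φ=0°, α=60°
  direction (0.5000, 0.8660); cell (5,7); t to first gridline: x 0.7000, y 0.9469 (then +2.0000 / +1.1547)
    (6,7) via x @ 0.7000  # hit
  → r_1 = 0.7000
beam 2: φ=90°, α=150°
  direction (-0.8660, 0.5000); cell (5,7); t to first gridline: x 0.7506, y 1.6400 (then +1.1547 / +2.0000)
    (4,7) via x @ 0.7506
    (4,8) via y @ 1.6400
    (3,8) via x @ 1.9053
    (2,8) via x @ 3.0600
    (2,9) via y @ 3.6400  # hit
  → r_2 = 3.6400
beam 3: φ=180°, α=240°
  direction (-0.5000, -0.8660); cell (5,7); t to first gridline: x 1.3000, y 0.2078 (then +2.0000 / +1.1547)
    (5,6) via y @ 0.2078
    (4,6) via x @ 1.3000
    (4,5) via y @ 1.3625
    (4,4) via y @ 2.5172
    (3,4) via x @ 3.3000  # hit
  → r_3 = 3.3000
beam 4: φ=270°, α=330°
  direction (0.8660, -0.5000); cell (5,7); t to first gridline: x 0.4041, y 0.3600 (then +1.1547 / +2.0000)
    (5,6) via y @ 0.3600
    (6,6) via x @ 0.4041  # hit
  → r_4 = 0.4041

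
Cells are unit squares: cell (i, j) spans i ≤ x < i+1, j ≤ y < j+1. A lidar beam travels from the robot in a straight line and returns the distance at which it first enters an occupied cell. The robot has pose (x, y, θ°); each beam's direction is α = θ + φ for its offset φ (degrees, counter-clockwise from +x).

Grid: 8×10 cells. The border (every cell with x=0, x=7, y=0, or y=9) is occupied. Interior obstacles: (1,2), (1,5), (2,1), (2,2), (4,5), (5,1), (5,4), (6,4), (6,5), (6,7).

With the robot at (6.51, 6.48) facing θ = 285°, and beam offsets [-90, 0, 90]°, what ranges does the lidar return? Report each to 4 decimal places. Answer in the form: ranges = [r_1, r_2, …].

ranges = [1.8546, 0.4969, 0.5073]

beam 1: φ=-90°, α=195°
  d=(-0.9659,-0.2588)  start (6,6)  tX=0.5280 tY=1.8546  stride 1/|dx|=1.0353 1/|dy|=3.8637
    cross x-line → (5,6), t=0.5280
    cross x-line → (4,6), t=1.5633
    cross y-line → (4,5), t=1.8546 (wall)
  → r_1 = 1.8546
beam 2: φ=0°, α=285°
  d=(0.2588,-0.9659)  start (6,6)  tX=1.8932 tY=0.4969  stride 1/|dx|=3.8637 1/|dy|=1.0353
    cross y-line → (6,5), t=0.4969 (wall)
  → r_2 = 0.4969
beam 3: φ=90°, α=15°
  d=(0.9659,0.2588)  start (6,6)  tX=0.5073 tY=2.0091  stride 1/|dx|=1.0353 1/|dy|=3.8637
    cross x-line → (7,6), t=0.5073 (wall)
  → r_3 = 0.5073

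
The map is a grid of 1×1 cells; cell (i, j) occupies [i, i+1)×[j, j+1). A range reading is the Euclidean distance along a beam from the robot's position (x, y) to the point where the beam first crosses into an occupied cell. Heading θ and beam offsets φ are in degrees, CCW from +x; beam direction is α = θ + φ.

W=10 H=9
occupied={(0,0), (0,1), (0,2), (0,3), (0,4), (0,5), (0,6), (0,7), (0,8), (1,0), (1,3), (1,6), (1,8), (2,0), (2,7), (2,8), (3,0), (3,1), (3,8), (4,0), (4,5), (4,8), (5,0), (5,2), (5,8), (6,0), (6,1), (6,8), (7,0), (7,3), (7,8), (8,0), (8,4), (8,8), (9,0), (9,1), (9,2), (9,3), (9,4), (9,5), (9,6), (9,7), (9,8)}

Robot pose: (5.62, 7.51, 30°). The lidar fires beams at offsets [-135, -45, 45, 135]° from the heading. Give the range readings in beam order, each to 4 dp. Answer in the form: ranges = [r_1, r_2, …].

beam 1: φ=-135°, α=255°
  dir = (cos 255°, sin 255°) = (-0.2588, -0.9659); from cell (5,7)
  next x-line at t=2.3955, next y-line at t=0.5280; Δt_x=3.8637, Δt_y=1.0353
    y: enter (5,6) at t=0.5280
    y: enter (5,5) at t=1.5633
    x: enter (4,5) at t=2.3955 ← occupied
  → r_1 = 2.3955
beam 2: φ=-45°, α=345°
  dir = (cos 345°, sin 345°) = (0.9659, -0.2588); from cell (5,7)
  next x-line at t=0.3934, next y-line at t=1.9705; Δt_x=1.0353, Δt_y=3.8637
    x: enter (6,7) at t=0.3934
    x: enter (7,7) at t=1.4287
    y: enter (7,6) at t=1.9705
    x: enter (8,6) at t=2.4640
    x: enter (9,6) at t=3.4992 ← occupied
  → r_2 = 3.4992
beam 3: φ=45°, α=75°
  dir = (cos 75°, sin 75°) = (0.2588, 0.9659); from cell (5,7)
  next x-line at t=1.4682, next y-line at t=0.5073; Δt_x=3.8637, Δt_y=1.0353
    y: enter (5,8) at t=0.5073 ← occupied
  → r_3 = 0.5073
beam 4: φ=135°, α=165°
  dir = (cos 165°, sin 165°) = (-0.9659, 0.2588); from cell (5,7)
  next x-line at t=0.6419, next y-line at t=1.8932; Δt_x=1.0353, Δt_y=3.8637
    x: enter (4,7) at t=0.6419
    x: enter (3,7) at t=1.6771
    y: enter (3,8) at t=1.8932 ← occupied
  → r_4 = 1.8932

ranges = [2.3955, 3.4992, 0.5073, 1.8932]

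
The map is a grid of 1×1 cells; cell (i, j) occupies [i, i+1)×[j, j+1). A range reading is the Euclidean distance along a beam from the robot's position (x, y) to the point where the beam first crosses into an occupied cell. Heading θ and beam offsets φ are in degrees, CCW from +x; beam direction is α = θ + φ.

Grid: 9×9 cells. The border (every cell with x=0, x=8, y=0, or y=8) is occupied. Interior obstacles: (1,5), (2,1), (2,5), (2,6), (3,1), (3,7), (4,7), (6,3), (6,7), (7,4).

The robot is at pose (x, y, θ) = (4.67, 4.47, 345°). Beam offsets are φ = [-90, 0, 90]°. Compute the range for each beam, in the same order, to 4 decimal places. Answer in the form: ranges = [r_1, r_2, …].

ranges = [2.5887, 1.8159, 3.6545]

beam 1: φ=-90°, α=255°
  direction (-0.2588, -0.9659); cell (4,4); t to first gridline: x 2.5887, y 0.4866 (then +3.8637 / +1.0353)
    (4,3) via y @ 0.4866
    (4,2) via y @ 1.5219
    (4,1) via y @ 2.5571
    (3,1) via x @ 2.5887  # hit
  → r_1 = 2.5887
beam 2: φ=0°, α=345°
  direction (0.9659, -0.2588); cell (4,4); t to first gridline: x 0.3416, y 1.8159 (then +1.0353 / +3.8637)
    (5,4) via x @ 0.3416
    (6,4) via x @ 1.3769
    (6,3) via y @ 1.8159  # hit
  → r_2 = 1.8159
beam 3: φ=90°, α=75°
  direction (0.2588, 0.9659); cell (4,4); t to first gridline: x 1.2750, y 0.5487 (then +3.8637 / +1.0353)
    (4,5) via y @ 0.5487
    (5,5) via x @ 1.2750
    (5,6) via y @ 1.5840
    (5,7) via y @ 2.6192
    (5,8) via y @ 3.6545  # hit
  → r_3 = 3.6545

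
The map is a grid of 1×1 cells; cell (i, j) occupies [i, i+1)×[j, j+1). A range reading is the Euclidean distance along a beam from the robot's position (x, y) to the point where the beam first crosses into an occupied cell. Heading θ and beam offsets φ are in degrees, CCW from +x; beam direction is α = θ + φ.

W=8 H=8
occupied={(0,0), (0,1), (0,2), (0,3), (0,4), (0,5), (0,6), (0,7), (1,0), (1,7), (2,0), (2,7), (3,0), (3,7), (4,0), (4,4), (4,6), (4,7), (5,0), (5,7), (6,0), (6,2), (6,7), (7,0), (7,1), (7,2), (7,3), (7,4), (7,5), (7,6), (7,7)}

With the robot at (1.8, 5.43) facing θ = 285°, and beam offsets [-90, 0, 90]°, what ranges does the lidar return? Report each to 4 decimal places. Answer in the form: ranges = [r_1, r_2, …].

beam 1: φ=-90°, α=195°
  cosα=-0.9659 sinα=-0.2588 | (1,5) | tMaxX 0.8282 tMaxY 1.6614 | tΔX 1.0353 tΔY 3.8637
    t=0.8282 [x] (0,5) — stop
  → r_1 = 0.8282
beam 2: φ=0°, α=285°
  cosα=0.2588 sinα=-0.9659 | (1,5) | tMaxX 0.7727 tMaxY 0.4452 | tΔX 3.8637 tΔY 1.0353
    t=0.4452 [y] (1,4)
    t=0.7727 [x] (2,4)
    t=1.4804 [y] (2,3)
    t=2.5157 [y] (2,2)
    t=3.5510 [y] (2,1)
    t=4.5863 [y] (2,0) — stop
  → r_2 = 4.5863
beam 3: φ=90°, α=15°
  cosα=0.9659 sinα=0.2588 | (1,5) | tMaxX 0.2071 tMaxY 2.2023 | tΔX 1.0353 tΔY 3.8637
    t=0.2071 [x] (2,5)
    t=1.2423 [x] (3,5)
    t=2.2023 [y] (3,6)
    t=2.2776 [x] (4,6) — stop
  → r_3 = 2.2776

ranges = [0.8282, 4.5863, 2.2776]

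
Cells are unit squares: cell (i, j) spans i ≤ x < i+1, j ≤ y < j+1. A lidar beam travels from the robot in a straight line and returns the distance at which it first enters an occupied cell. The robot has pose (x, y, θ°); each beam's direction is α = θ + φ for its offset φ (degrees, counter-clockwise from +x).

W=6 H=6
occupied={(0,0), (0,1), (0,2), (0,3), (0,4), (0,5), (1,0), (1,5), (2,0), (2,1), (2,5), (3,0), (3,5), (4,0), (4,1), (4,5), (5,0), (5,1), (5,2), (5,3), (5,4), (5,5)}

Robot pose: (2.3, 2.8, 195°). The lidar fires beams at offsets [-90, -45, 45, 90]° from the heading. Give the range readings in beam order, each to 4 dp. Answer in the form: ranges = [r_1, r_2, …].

beam 1: φ=-90°, α=105°
  dir = (cos 105°, sin 105°) = (-0.2588, 0.9659); from cell (2,2)
  next x-line at t=1.1591, next y-line at t=0.2071; Δt_x=3.8637, Δt_y=1.0353
    y: enter (2,3) at t=0.2071
    x: enter (1,3) at t=1.1591
    y: enter (1,4) at t=1.2423
    y: enter (1,5) at t=2.2776 ← occupied
  → r_1 = 2.2776
beam 2: φ=-45°, α=150°
  dir = (cos 150°, sin 150°) = (-0.8660, 0.5000); from cell (2,2)
  next x-line at t=0.3464, next y-line at t=0.4000; Δt_x=1.1547, Δt_y=2.0000
    x: enter (1,2) at t=0.3464
    y: enter (1,3) at t=0.4000
    x: enter (0,3) at t=1.5011 ← occupied
  → r_2 = 1.5011
beam 3: φ=45°, α=240°
  dir = (cos 240°, sin 240°) = (-0.5000, -0.8660); from cell (2,2)
  next x-line at t=0.6000, next y-line at t=0.9238; Δt_x=2.0000, Δt_y=1.1547
    x: enter (1,2) at t=0.6000
    y: enter (1,1) at t=0.9238
    y: enter (1,0) at t=2.0785 ← occupied
  → r_3 = 2.0785
beam 4: φ=90°, α=285°
  dir = (cos 285°, sin 285°) = (0.2588, -0.9659); from cell (2,2)
  next x-line at t=2.7046, next y-line at t=0.8282; Δt_x=3.8637, Δt_y=1.0353
    y: enter (2,1) at t=0.8282 ← occupied
  → r_4 = 0.8282

ranges = [2.2776, 1.5011, 2.0785, 0.8282]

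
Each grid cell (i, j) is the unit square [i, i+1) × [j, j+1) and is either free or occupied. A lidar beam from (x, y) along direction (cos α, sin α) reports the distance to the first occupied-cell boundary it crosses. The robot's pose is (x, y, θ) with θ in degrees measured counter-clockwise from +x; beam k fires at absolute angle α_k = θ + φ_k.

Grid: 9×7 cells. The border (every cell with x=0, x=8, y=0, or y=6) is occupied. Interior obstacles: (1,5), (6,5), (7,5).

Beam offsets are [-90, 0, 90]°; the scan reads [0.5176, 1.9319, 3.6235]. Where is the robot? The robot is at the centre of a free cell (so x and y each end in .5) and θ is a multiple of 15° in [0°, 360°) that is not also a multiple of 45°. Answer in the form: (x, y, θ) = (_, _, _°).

(x, y, θ) = (5.5, 1.5, 345°)

Enumerate (i+0.5, j+0.5, θ) over the 32 free cells and 16 admissible headings. For each, cast all 3 beams and compare to the given ranges.
  (3.5, 2.5, 300°): beam 1 = 2.8868 ≠ 0.5176 ✗
  (6.5, 2.5, 210°): beam 1 = 4.0415 ≠ 0.5176 ✗
  (3.5, 5.5, 30°): beam 1 = 5.1962 ≠ 0.5176 ✗
  (6.5, 4.5, 240°): beam 1 = 3.0000 ≠ 0.5176 ✗
  …
  (5.5, 1.5, 345°): r_1=0.5176, r_2=1.9319, r_3=3.6235 — all match ✓
Unique over the lattice → pose = (5.5, 1.5, 345°).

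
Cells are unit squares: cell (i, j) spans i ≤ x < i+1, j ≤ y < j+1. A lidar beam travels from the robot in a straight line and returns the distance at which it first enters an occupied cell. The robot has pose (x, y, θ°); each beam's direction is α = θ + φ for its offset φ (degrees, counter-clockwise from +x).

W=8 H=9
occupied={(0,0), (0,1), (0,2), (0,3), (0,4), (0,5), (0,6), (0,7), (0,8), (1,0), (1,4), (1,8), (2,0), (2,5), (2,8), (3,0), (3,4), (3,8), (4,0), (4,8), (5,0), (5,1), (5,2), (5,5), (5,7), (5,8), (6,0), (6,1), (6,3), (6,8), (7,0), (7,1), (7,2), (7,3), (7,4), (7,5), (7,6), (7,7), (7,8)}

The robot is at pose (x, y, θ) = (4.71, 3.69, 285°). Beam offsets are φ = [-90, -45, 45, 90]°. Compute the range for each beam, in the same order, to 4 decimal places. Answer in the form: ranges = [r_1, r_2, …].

ranges = [3.8409, 3.1061, 1.3800, 2.3708]

beam 1: φ=-90°, α=195°
  direction (-0.9659, -0.2588); cell (4,3); t to first gridline: x 0.7350, y 2.6660 (then +1.0353 / +3.8637)
    (3,3) via x @ 0.7350
    (2,3) via x @ 1.7703
    (2,2) via y @ 2.6660
    (1,2) via x @ 2.8056
    (0,2) via x @ 3.8409  # hit
  → r_1 = 3.8409
beam 2: φ=-45°, α=240°
  direction (-0.5000, -0.8660); cell (4,3); t to first gridline: x 1.4200, y 0.7967 (then +2.0000 / +1.1547)
    (4,2) via y @ 0.7967
    (3,2) via x @ 1.4200
    (3,1) via y @ 1.9514
    (3,0) via y @ 3.1061  # hit
  → r_2 = 3.1061
beam 3: φ=45°, α=330°
  direction (0.8660, -0.5000); cell (4,3); t to first gridline: x 0.3349, y 1.3800 (then +1.1547 / +2.0000)
    (5,3) via x @ 0.3349
    (5,2) via y @ 1.3800  # hit
  → r_3 = 1.3800
beam 4: φ=90°, α=15°
  direction (0.9659, 0.2588); cell (4,3); t to first gridline: x 0.3002, y 1.1977 (then +1.0353 / +3.8637)
    (5,3) via x @ 0.3002
    (5,4) via y @ 1.1977
    (6,4) via x @ 1.3355
    (7,4) via x @ 2.3708  # hit
  → r_4 = 2.3708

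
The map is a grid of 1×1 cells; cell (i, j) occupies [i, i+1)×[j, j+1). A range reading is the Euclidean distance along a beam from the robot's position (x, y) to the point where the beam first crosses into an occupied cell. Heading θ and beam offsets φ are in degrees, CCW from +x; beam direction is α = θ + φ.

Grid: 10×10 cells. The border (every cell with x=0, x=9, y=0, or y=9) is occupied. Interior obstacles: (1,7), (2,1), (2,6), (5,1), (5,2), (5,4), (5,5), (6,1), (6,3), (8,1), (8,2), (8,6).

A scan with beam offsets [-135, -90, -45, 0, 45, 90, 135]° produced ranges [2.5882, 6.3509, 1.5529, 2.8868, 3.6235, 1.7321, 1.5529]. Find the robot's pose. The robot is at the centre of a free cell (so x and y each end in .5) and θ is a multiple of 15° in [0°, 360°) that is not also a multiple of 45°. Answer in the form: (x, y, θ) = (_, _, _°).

(x, y, θ) = (5.5, 7.5, 330°)

Candidates: 52 free-cell centres × 16 headings = 832 poses. Raycast each; keep the one whose scan matches to 4 dp.
  (4.5, 6.5, 105°): beam 1 = 1.0000 ≠ 2.5882 ✗
  (7.5, 8.5, 330°): beam 1 = 5.6940 ≠ 2.5882 ✗
  (5.5, 6.5, 165°): beam 1 = 4.0415 ≠ 2.5882 ✗
  (5.5, 8.5, 60°): beam 1 = 4.6587 ≠ 2.5882 ✗
  …
  (5.5, 7.5, 330°): r_1=2.5882, r_2=6.3509, r_3=1.5529, r_4=2.8868, r_5=3.6235, r_6=1.7321, r_7=1.5529 — all match ✓
Only this pose fits every beam.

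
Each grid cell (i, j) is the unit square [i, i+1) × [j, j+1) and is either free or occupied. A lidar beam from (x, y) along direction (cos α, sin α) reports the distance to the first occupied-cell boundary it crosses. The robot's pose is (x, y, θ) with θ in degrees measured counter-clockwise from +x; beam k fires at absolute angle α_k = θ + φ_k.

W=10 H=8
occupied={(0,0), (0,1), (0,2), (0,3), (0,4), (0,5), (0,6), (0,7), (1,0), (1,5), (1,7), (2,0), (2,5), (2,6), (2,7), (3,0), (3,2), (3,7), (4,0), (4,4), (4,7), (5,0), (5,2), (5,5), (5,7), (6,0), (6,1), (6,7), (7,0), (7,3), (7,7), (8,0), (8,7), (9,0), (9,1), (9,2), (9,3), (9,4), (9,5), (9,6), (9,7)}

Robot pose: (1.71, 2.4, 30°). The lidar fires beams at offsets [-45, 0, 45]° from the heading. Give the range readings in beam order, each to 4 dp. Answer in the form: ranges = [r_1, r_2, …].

ranges = [1.3355, 3.2000, 2.6917]

beam 1: φ=-45°, α=345°
  cosα=0.9659 sinα=-0.2588 | (1,2) | tMaxX 0.3002 tMaxY 1.5455 | tΔX 1.0353 tΔY 3.8637
    t=0.3002 [x] (2,2)
    t=1.3355 [x] (3,2) — stop
  → r_1 = 1.3355
beam 2: φ=0°, α=30°
  cosα=0.8660 sinα=0.5000 | (1,2) | tMaxX 0.3349 tMaxY 1.2000 | tΔX 1.1547 tΔY 2.0000
    t=0.3349 [x] (2,2)
    t=1.2000 [y] (2,3)
    t=1.4896 [x] (3,3)
    t=2.6443 [x] (4,3)
    t=3.2000 [y] (4,4) — stop
  → r_2 = 3.2000
beam 3: φ=45°, α=75°
  cosα=0.2588 sinα=0.9659 | (1,2) | tMaxX 1.1205 tMaxY 0.6212 | tΔX 3.8637 tΔY 1.0353
    t=0.6212 [y] (1,3)
    t=1.1205 [x] (2,3)
    t=1.6564 [y] (2,4)
    t=2.6917 [y] (2,5) — stop
  → r_3 = 2.6917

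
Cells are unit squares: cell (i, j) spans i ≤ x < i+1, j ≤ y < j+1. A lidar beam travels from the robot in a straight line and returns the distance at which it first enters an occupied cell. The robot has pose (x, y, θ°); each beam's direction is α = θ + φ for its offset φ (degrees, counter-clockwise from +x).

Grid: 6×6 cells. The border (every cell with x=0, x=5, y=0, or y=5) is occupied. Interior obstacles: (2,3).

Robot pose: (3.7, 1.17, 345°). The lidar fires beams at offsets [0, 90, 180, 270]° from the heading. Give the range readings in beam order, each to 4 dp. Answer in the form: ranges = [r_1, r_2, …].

beam 1: φ=0°, α=345°
  cosα=0.9659 sinα=-0.2588 | (3,1) | tMaxX 0.3106 tMaxY 0.6568 | tΔX 1.0353 tΔY 3.8637
    t=0.3106 [x] (4,1)
    t=0.6568 [y] (4,0) — stop
  → r_1 = 0.6568
beam 2: φ=90°, α=75°
  cosα=0.2588 sinα=0.9659 | (3,1) | tMaxX 1.1591 tMaxY 0.8593 | tΔX 3.8637 tΔY 1.0353
    t=0.8593 [y] (3,2)
    t=1.1591 [x] (4,2)
    t=1.8946 [y] (4,3)
    t=2.9298 [y] (4,4)
    t=3.9651 [y] (4,5) — stop
  → r_2 = 3.9651
beam 3: φ=180°, α=165°
  cosα=-0.9659 sinα=0.2588 | (3,1) | tMaxX 0.7247 tMaxY 3.2069 | tΔX 1.0353 tΔY 3.8637
    t=0.7247 [x] (2,1)
    t=1.7600 [x] (1,1)
    t=2.7952 [x] (0,1) — stop
  → r_3 = 2.7952
beam 4: φ=270°, α=255°
  cosα=-0.2588 sinα=-0.9659 | (3,1) | tMaxX 2.7046 tMaxY 0.1760 | tΔX 3.8637 tΔY 1.0353
    t=0.1760 [y] (3,0) — stop
  → r_4 = 0.1760

ranges = [0.6568, 3.9651, 2.7952, 0.1760]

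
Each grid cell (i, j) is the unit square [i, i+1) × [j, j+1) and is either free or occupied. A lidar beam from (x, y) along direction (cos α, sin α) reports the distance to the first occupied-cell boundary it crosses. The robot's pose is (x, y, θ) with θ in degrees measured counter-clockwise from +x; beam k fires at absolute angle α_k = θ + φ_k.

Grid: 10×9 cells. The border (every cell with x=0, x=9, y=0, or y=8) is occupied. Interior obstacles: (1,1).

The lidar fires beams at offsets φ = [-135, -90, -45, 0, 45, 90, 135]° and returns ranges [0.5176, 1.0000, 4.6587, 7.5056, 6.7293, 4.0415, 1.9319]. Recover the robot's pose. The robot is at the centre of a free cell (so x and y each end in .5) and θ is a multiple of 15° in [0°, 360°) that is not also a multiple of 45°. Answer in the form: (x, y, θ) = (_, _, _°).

Candidates: 55 free-cell centres × 16 headings = 880 poses. Raycast each; keep the one whose scan matches to 4 dp.
  (4.5, 2.5, 15°): beam 1 = 1.7321 ≠ 0.5176 ✗
  (7.5, 7.5, 330°): beam 1 = 6.7293 ≠ 0.5176 ✗
  (7.5, 7.5, 165°): beam 1 = 1.0000 ≠ 0.5176 ✗
  (1.5, 4.5, 255°): beam 1 = 1.0000 ≠ 0.5176 ✗
  …
  (4.5, 1.5, 60°): r_1=0.5176, r_2=1.0000, r_3=4.6587, r_4=7.5056, r_5=6.7293, r_6=4.0415, r_7=1.9319 — all match ✓
Only this pose fits every beam.

(x, y, θ) = (4.5, 1.5, 60°)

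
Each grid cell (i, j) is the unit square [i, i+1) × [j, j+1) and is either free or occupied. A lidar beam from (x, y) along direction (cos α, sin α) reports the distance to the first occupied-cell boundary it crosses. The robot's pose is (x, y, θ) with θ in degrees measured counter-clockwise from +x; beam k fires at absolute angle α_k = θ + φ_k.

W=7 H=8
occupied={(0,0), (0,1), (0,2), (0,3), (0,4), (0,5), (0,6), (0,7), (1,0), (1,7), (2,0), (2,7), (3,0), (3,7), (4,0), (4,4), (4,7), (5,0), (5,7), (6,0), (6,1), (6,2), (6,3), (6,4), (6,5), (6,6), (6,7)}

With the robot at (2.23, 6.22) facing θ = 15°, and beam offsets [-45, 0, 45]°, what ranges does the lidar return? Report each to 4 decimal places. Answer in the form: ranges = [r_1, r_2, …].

beam 1: φ=-45°, α=330°
  dir = (cos 330°, sin 330°) = (0.8660, -0.5000); from cell (2,6)
  next x-line at t=0.8891, next y-line at t=0.4400; Δt_x=1.1547, Δt_y=2.0000
    y: enter (2,5) at t=0.4400
    x: enter (3,5) at t=0.8891
    x: enter (4,5) at t=2.0438
    y: enter (4,4) at t=2.4400 ← occupied
  → r_1 = 2.4400
beam 2: φ=0°, α=15°
  dir = (cos 15°, sin 15°) = (0.9659, 0.2588); from cell (2,6)
  next x-line at t=0.7972, next y-line at t=3.0137; Δt_x=1.0353, Δt_y=3.8637
    x: enter (3,6) at t=0.7972
    x: enter (4,6) at t=1.8324
    x: enter (5,6) at t=2.8677
    y: enter (5,7) at t=3.0137 ← occupied
  → r_2 = 3.0137
beam 3: φ=45°, α=60°
  dir = (cos 60°, sin 60°) = (0.5000, 0.8660); from cell (2,6)
  next x-line at t=1.5400, next y-line at t=0.9007; Δt_x=2.0000, Δt_y=1.1547
    y: enter (2,7) at t=0.9007 ← occupied
  → r_3 = 0.9007

ranges = [2.4400, 3.0137, 0.9007]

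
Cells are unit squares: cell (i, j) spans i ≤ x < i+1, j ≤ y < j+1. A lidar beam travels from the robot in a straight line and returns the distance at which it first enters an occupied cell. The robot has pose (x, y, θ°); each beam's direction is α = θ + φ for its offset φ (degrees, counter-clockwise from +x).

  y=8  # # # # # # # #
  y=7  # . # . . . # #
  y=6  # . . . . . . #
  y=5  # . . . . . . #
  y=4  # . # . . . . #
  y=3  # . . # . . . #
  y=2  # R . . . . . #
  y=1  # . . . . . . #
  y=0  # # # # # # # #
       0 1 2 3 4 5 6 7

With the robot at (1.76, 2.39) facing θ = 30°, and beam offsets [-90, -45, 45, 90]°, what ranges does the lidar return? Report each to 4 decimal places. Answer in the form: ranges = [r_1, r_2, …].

beam 1: φ=-90°, α=300°
  dir = (cos 300°, sin 300°) = (0.5000, -0.8660); from cell (1,2)
  next x-line at t=0.4800, next y-line at t=0.4503; Δt_x=2.0000, Δt_y=1.1547
    y: enter (1,1) at t=0.4503
    x: enter (2,1) at t=0.4800
    y: enter (2,0) at t=1.6050 ← occupied
  → r_1 = 1.6050
beam 2: φ=-45°, α=345°
  dir = (cos 345°, sin 345°) = (0.9659, -0.2588); from cell (1,2)
  next x-line at t=0.2485, next y-line at t=1.5068; Δt_x=1.0353, Δt_y=3.8637
    x: enter (2,2) at t=0.2485
    x: enter (3,2) at t=1.2837
    y: enter (3,1) at t=1.5068
    x: enter (4,1) at t=2.3190
    x: enter (5,1) at t=3.3543
    x: enter (6,1) at t=4.3896
    y: enter (6,0) at t=5.3705 ← occupied
  → r_2 = 5.3705
beam 3: φ=45°, α=75°
  dir = (cos 75°, sin 75°) = (0.2588, 0.9659); from cell (1,2)
  next x-line at t=0.9273, next y-line at t=0.6315; Δt_x=3.8637, Δt_y=1.0353
    y: enter (1,3) at t=0.6315
    x: enter (2,3) at t=0.9273
    y: enter (2,4) at t=1.6668 ← occupied
  → r_3 = 1.6668
beam 4: φ=90°, α=120°
  dir = (cos 120°, sin 120°) = (-0.5000, 0.8660); from cell (1,2)
  next x-line at t=1.5200, next y-line at t=0.7044; Δt_x=2.0000, Δt_y=1.1547
    y: enter (1,3) at t=0.7044
    x: enter (0,3) at t=1.5200 ← occupied
  → r_4 = 1.5200

ranges = [1.6050, 5.3705, 1.6668, 1.5200]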